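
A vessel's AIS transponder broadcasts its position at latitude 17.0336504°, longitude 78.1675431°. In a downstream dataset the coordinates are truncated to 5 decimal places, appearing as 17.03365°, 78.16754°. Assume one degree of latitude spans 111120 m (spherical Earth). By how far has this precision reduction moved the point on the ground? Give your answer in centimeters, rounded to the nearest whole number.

33 centimeters

The latitude changed by +0.0000004° and the longitude by +0.0000031°.
N–S: 0.0000004° × 111120 m/° = 0.044448 m.
E–W at 17.0337°: 0.0000031° × 111120 × cos 17.0337° = 0.0000031 × 111120 × 0.9561 ≈ 0.329361 m.
Combined displacement = (0.044448² + 0.329361²)^½ ≈ 0.332347 m.
That is 0.332347 m = 33.235 cm.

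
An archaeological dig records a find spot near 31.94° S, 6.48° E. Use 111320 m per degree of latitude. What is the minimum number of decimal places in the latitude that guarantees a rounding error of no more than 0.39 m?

6 decimal places

One degree of latitude covers 111320 m.
Rounding to N decimal places gives at most 0.5 × 10⁻ᴺ degrees of error, i.e. 0.5 × 10⁻ᴺ × 111320 m.
Setting 55660 × 10⁻ᴺ ≤ 0.39 gives 10ᴺ ≥ 1.427e+05, i.e. N ≥ 5.15.
N = 5 would give 0.557 m (too coarse); N = 6 gives 0.0557 m ≤ 0.39 m.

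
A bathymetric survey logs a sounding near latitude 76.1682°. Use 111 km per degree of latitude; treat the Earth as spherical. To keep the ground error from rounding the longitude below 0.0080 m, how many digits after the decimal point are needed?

7

At 76.1682° one degree of longitude covers 111000 × cos 76.1682° ≈ 111000 × 0.2391 ≈ 26537 m.
With N decimal places the half-ulp bound is 0.5·10⁻ᴺ°, or 0.5·10⁻ᴺ × 26537 m on the ground.
Setting 13268.5 × 10⁻ᴺ ≤ 0.0080 gives 10ᴺ ≥ 1.659e+06, i.e. N ≥ 6.22.
At 6 places the error can reach 0.0133 m, but 7 places keeps it to 0.00133 m.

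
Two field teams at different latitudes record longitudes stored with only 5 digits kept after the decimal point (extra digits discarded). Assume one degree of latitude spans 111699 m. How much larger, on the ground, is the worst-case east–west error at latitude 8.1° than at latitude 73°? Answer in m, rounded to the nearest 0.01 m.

Truncating at 5 decimal places can drop up to a full unit in the last place, so the longitude may be off by as much as 1e-05°.
At 8.1°: 1e-05° × 111699 × cos 8.1° = 1e-05 × 111699 × 0.9900 ≈ 1.1058 m.
Error at 73° = 1e-05° × 111699 × cos 73° ≈ 1.117 × 0.2924 = 0.32658 m.
Difference: 1.1058 − 0.32658 = 0.77927 m.

0.78 m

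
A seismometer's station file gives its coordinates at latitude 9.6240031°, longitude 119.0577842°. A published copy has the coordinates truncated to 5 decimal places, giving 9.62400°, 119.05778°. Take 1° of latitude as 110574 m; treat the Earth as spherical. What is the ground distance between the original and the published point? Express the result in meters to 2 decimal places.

Δlat = 9.6240031 − 9.62400 = +0.0000031°; Δlon = 119.0577842 − 119.05778 = +0.0000042°.
N–S: 0.0000031° × 110574 m/° = 0.342779 m.
East–west at this latitude: 0.0000042° × 110574 × cos 9.624° ≈ 0.0000042 × 109018 = 0.457875 m.
Combined displacement = (0.342779² + 0.457875²)^½ ≈ 0.571968 m.

0.57 meters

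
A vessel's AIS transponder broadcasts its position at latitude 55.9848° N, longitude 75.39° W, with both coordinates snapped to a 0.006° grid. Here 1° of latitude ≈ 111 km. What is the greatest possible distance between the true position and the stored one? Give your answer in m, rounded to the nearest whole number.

382 m

With a 0.006° grid the true value lies within half a step, ±0.006°/2 = ±0.003°, of the stored one.
North–south component: 0.003° × 111000 = 333 m.
Longitude error → 0.003 × 111000 × cos 55.9848° = 0.003 × 111000 × 0.5594 ≈ 186.284 m.
Worst case both components are at the extreme and orthogonal: √(333² + 186.284²) ≈ 381.564 m.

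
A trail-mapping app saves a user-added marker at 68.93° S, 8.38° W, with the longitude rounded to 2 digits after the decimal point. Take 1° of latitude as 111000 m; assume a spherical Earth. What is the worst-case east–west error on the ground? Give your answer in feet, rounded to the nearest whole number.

Rounding to 2 decimal places leaves the longitude within ±0.005° of the true value.
One degree of longitude at 68.93° is 111000 × cos 68.93° ≈ 111000 × 0.3595 = 39905.4 m.
So at most 0.005° × 39905.4 ≈ 199.527 m east–west.
In feet: 199.527 m ÷ 0.3048 ≈ 654.62 ft.

655 feet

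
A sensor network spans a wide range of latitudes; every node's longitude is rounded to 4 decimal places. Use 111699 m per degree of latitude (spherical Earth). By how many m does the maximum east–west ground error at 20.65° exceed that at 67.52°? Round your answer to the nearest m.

3 m

Rounding to 4 decimal places leaves the longitude within ±5e-05° of the true value.
Error at 20.65° = 5e-05° × 111699 × cos 20.65° ≈ 5.585 × 0.9358 = 5.2261 m.
At 67.52°: 5e-05° × 111699 × cos 67.52° = 5e-05 × 111699 × 0.3824 ≈ 2.1355 m.
Difference: 5.2261 − 2.1355 = 3.0907 m.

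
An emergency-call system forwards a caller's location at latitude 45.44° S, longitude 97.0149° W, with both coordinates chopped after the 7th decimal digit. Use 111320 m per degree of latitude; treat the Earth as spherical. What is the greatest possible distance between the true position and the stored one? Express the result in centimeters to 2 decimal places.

1.36 centimeters

Truncating at 7 decimal places can drop up to a full unit in the last place, so each coordinate may be off by as much as 1e-07°.
North–south component: 1e-07° × 111320 = 0.011132 m.
East–west component at 45.44°: 1e-07° × 111320 × cos 45.44° ≈ 1e-07 × 78108.3 ≈ 0.00781083 m.
Combining orthogonally: (0.011132² + 0.00781083²)^½ ≈ 0.0135989 m.
That is 0.0135989 m = 1.3599 cm.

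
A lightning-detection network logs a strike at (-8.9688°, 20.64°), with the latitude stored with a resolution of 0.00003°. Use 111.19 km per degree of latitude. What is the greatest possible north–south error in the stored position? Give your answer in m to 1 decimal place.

1.7 m

With a 0.00003° grid the true value lies within half a step, ±0.00003°/2 = ±1.5e-05°, of the stored one.
Along the meridian that is 1.5e-05° × 111190 m/° = 1.66785 m.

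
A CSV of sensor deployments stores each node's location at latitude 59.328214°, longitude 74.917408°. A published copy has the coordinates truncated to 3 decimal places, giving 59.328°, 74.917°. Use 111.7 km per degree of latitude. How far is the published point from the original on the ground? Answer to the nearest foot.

109 feet

Δlat = 59.328214 − 59.328 = +0.000214°; Δlon = 74.917408 − 74.917 = +0.000408°.
North–south shift: 0.000214 × 111700 = 23.9038 m.
E–W at 59.328°: 0.000408° × 111700 × cos 59.328° = 0.000408 × 111700 × 0.5101 ≈ 23.2481 m.
Hypotenuse of the two orthogonal shifts: √(23.9038² + 23.2481²) = 33.3447 m.
Converting: 33.3447 m × 3.2808 ft/m ≈ 109.4 ft.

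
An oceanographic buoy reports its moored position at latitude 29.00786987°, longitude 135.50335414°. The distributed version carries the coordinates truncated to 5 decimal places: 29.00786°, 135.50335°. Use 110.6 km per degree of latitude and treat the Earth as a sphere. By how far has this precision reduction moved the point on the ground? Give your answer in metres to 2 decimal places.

The latitude changed by +0.00000987° and the longitude by +0.00000414°.
N–S: 0.00000987° × 110600 m/° = 1.09162 m.
East–west at this latitude: 0.00000414° × 110600 × cos 29.0079° ≈ 0.00000414 × 96725.6 = 0.400444 m.
Distance: √(1.09162² + 0.400444²) ≈ 1.16275 m.

1.16 metres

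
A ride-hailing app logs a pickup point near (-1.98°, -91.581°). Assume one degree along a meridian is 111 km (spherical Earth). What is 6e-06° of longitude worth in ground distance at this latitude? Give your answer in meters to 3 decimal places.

6e-06° of longitude at 1.98° is 6e-06 × 111000 × cos 1.98° ≈ 6e-06 × 110934 = 0.665602 m.

0.666 meters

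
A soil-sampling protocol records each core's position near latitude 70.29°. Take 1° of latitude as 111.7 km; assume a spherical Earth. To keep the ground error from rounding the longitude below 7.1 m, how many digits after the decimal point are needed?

At 70.29° one degree of longitude covers 111700 × cos 70.29° ≈ 111700 × 0.3373 ≈ 37671.9 m.
N decimal places → at most half a unit in the last place, 0.5 × 10⁻ᴺ° = 37671.9/2 × 10⁻ᴺ m.
Need 0.5 × 37671.9 × 10⁻ᴺ ≤ 7.1 → 10⁻ᴺ ≤ 3.769e-04, so N ≥ 3.42.
N = 3 would give 18.8 m (too coarse); N = 4 gives 1.88 m ≤ 7.1 m.

4 decimal places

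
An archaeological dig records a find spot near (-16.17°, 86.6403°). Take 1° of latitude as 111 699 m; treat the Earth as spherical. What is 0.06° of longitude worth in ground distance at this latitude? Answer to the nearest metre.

At 16.17° a degree of longitude is 111699 × cos 16.17° ≈ 107280 m, so 0.06° corresponds to 6436.81 m.

6437 metres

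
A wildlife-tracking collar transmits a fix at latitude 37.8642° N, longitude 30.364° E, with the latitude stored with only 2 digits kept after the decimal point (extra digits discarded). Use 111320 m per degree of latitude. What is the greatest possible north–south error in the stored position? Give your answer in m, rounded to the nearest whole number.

1113 m

Truncating at 2 decimal places can drop up to a full unit in the last place, so the latitude may be off by as much as 0.01°.
So the N–S error is at most 0.01 × 111320 = 1113.2 m.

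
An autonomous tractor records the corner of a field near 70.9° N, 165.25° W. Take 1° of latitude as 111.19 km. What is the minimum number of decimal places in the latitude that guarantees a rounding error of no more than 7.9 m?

One degree of latitude covers 111190 m.
With N decimal places the half-ulp bound is 0.5·10⁻ᴺ°, or 0.5·10⁻ᴺ × 111190 m on the ground.
Setting 55595 × 10⁻ᴺ ≤ 7.9 gives 10ᴺ ≥ 7037, i.e. N ≥ 3.85.
N = 3 would give 55.6 m (too coarse); N = 4 gives 5.56 m ≤ 7.9 m.

4 decimal places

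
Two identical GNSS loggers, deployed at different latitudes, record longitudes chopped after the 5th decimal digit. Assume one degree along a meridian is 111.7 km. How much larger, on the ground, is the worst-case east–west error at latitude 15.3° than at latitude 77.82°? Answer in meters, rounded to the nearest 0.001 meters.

Truncating at 5 decimal places can drop up to a full unit in the last place, so the longitude may be off by as much as 1e-05°.
Error at 15.3° = 1e-05° × 111700 × cos 15.3° ≈ 1.117 × 0.9646 = 1.0774 m.
At 77.82°: 1e-05° × 111700 × cos 77.82° = 1e-05 × 111700 × 0.2110 ≈ 0.23567 m.
So the lower-latitude error exceeds the higher by 1.0774 − 0.23567 = 0.84174 m.

0.842 meters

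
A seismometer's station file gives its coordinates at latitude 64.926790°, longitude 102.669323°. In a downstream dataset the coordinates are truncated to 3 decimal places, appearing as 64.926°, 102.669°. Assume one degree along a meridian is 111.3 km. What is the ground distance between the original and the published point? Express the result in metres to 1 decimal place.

89.2 metres

Δlat = 64.926790 − 64.926 = +0.000790°; Δlon = 102.669323 − 102.669 = +0.000323°.
N–S: 0.000790° × 111300 m/° = 87.927 m.
E–W at 64.926°: 0.000323° × 111300 × cos 64.926° = 0.000323 × 111300 × 0.4238 ≈ 15.2352 m.
Hypotenuse of the two orthogonal shifts: √(87.927² + 15.2352²) = 89.2371 m.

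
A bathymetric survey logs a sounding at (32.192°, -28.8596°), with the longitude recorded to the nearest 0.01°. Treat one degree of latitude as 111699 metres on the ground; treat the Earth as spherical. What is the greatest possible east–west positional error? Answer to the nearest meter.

473 meters

Rounding to 2 decimal places leaves the longitude within ±0.005° of the true value.
One degree of longitude at 32.192° is 111699 × cos 32.192° ≈ 111699 × 0.8463 = 94527.2 m.
Maximum E–W displacement: 0.005 × 94527.2 = 472.636 m.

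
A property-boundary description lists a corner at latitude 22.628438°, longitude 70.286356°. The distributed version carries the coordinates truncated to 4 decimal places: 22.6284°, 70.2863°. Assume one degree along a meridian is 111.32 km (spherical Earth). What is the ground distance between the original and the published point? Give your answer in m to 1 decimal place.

The latitude changed by +0.000038° and the longitude by +0.000056°.
N–S: 0.000038° × 111320 m/° = 4.23016 m.
East–west at this latitude: 0.000056° × 111320 × cos 22.6284° ≈ 0.000056 × 102751 = 5.75403 m.
Hypotenuse of the two orthogonal shifts: √(4.23016² + 5.75403²) = 7.14165 m.

7.1 m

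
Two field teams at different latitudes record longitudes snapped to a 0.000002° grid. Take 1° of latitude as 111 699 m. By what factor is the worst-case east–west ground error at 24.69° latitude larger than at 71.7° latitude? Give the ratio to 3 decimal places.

With a 0.000002° grid the true value lies within half a step, ±0.000002°/2 = ±1e-06°, of the stored one.
Error at 24.69° = 1e-06° × 111699 × cos 24.69° ≈ 0.1117 × 0.9086 = 0.10149 m.
Error at 71.7° = 1e-06° × 111699 × cos 71.7° ≈ 0.1117 × 0.3140 = 0.035073 m.
The ratio reduces to cos 24.69° / cos 71.7° = 0.9086/0.3140 ≈ 2.8936.

2.894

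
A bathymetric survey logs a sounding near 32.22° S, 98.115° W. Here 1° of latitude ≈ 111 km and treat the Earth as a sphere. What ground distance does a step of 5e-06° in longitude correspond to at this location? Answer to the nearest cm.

47 cm

One degree of longitude here spans 111000 × cos 32.22° = 111000 × 0.8460 ≈ 93906.8 m; 5e-06° of that is 0.469534 m.
That is 0.469534 m = 46.953 cm.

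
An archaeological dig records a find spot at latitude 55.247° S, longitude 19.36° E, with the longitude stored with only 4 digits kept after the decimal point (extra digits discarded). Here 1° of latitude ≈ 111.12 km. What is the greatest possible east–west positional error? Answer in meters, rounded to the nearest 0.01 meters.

6.33 meters

Truncating at 4 decimal places can drop up to a full unit in the last place, so the longitude may be off by as much as 0.0001°.
One degree of longitude at 55.247° is 111120 × cos 55.247° ≈ 111120 × 0.5700 = 63342.8 m.
Maximum E–W displacement: 0.0001 × 63342.8 = 6.33428 m.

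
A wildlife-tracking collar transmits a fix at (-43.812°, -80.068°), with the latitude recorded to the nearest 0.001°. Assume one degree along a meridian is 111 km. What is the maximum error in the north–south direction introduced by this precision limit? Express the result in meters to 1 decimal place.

Rounding to 3 decimal places leaves the latitude within ±0.0005° of the true value.
So the N–S error is at most 0.0005 × 111000 = 55.5 m.

55.5 meters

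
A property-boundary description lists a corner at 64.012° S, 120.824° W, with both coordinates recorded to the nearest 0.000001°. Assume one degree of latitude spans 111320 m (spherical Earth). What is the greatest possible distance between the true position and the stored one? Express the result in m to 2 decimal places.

Rounding to 6 decimal places leaves each coordinate within ±5e-07° of the true value.
Latitude error → 5e-07 × 111320 = 0.05566 m along the meridian.
E–W at 64.012°: 5e-07° × 111320 × cos 64.012° = 5e-07 × 111320 × 0.4382 ≈ 0.0243893 m.
Combining orthogonally: (0.05566² + 0.0243893²)^½ ≈ 0.060769 m.

0.06 m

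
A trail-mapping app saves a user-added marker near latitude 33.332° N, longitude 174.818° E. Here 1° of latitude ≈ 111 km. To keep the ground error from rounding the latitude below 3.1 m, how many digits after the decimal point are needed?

One degree of latitude covers 111000 m.
With N decimal places the half-ulp bound is 0.5·10⁻ᴺ°, or 0.5·10⁻ᴺ × 111000 m on the ground.
Need 0.5 × 111000 × 10⁻ᴺ ≤ 3.1 → 10⁻ᴺ ≤ 5.586e-05, so N ≥ 4.25.
At 4 places the error can reach 5.55 m, but 5 places keeps it to 0.555 m.

5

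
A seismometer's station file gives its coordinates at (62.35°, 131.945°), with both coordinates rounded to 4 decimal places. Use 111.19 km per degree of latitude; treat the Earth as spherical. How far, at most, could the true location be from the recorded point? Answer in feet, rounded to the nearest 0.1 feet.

20.1 feet

Rounding to 4 decimal places leaves each coordinate within ±5e-05° of the true value.
Latitude error → 5e-05 × 111190 = 5.5595 m along the meridian.
East–west component at 62.35°: 5e-05° × 111190 × cos 62.35° ≈ 5e-05 × 51599.9 ≈ 2.57999 m.
Combining orthogonally: (5.5595² + 2.57999²)^½ ≈ 6.12898 m.
In feet: 6.12898 m ÷ 0.3048 ≈ 20.108 ft.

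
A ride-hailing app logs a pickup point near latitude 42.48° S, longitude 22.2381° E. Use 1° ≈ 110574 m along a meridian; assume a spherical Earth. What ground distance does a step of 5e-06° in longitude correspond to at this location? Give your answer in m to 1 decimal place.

0.4 m

One degree of longitude here spans 110574 × cos 42.48° = 110574 × 0.7375 ≈ 81549.8 m; 5e-06° of that is 0.407749 m.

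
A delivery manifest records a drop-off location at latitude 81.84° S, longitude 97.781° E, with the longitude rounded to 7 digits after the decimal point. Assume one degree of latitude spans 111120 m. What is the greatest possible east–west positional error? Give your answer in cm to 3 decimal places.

Rounding to 7 decimal places leaves the longitude within ±5e-08° of the true value.
At latitude 81.84° a degree of longitude spans 111120 m × cos 81.84° = 111120 × 0.1419 ≈ 15772.1 m.
East–west error: 5e-08° × 15772.1 m/° ≈ 0.000788607 m.
That is 0.000788607 m = 0.078861 cm.

0.079 cm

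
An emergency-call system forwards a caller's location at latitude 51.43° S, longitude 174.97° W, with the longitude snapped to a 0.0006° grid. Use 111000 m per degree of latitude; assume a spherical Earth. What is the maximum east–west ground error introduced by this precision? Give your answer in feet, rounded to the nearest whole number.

With a 0.0006° grid the true value lies within half a step, ±0.0006°/2 = ±0.0003°, of the stored one.
At latitude 51.43° a degree of longitude spans 111000 m × cos 51.43° = 111000 × 0.6235 ≈ 69205.2 m.
So at most 0.0003° × 69205.2 ≈ 20.7616 m east–west.
In feet: 20.7616 m ÷ 0.3048 ≈ 68.115 ft.

68 feet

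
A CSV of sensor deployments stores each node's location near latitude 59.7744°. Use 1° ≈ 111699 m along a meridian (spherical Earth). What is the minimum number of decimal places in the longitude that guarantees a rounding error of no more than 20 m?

At 59.7744° one degree of longitude covers 111699 × cos 59.7744° ≈ 111699 × 0.5034 ≈ 56230 m.
N decimal places → at most half a unit in the last place, 0.5 × 10⁻ᴺ° = 56230/2 × 10⁻ᴺ m.
Need 0.5 × 56230 × 10⁻ᴺ ≤ 20 → 10⁻ᴺ ≤ 7.114e-04, so N ≥ 3.15.
So 4 decimal places suffice (2.81 m); 3 would allow up to 28.1 m.

4 decimal places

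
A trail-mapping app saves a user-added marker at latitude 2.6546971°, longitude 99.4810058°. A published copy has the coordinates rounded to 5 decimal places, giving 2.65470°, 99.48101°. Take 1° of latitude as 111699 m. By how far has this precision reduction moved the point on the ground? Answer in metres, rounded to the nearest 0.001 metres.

Δlat = 2.6546971 − 2.65470 = -0.0000029°; Δlon = 99.4810058 − 99.48101 = -0.0000042°.
N–S: -0.0000029° × 111699 m/° = -0.323927 m.
E–W at 2.6547°: -0.0000042° × 111699 × cos 2.6547° = -0.0000042 × 111699 × 0.9989 ≈ -0.468632 m.
Hypotenuse of the two orthogonal shifts: √(0.323927² + 0.468632²) = 0.569689 m.

0.570 metres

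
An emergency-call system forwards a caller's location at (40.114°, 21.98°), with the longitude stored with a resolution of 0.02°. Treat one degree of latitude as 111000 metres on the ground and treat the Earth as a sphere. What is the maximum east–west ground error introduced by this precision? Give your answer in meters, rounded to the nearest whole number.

With a 0.02° grid the true value lies within half a step, ±0.02°/2 = ±0.01°, of the stored one.
One degree of longitude at 40.114° is 111000 × cos 40.114° ≈ 111000 × 0.7648 = 84888.8 m.
Maximum E–W displacement: 0.01 × 84888.8 = 848.888 m.

849 meters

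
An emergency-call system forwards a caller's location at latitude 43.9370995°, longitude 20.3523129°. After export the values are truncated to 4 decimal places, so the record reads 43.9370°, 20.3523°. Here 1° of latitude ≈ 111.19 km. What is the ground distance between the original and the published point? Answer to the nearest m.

The latitude changed by +0.0000995° and the longitude by +0.0000129°.
N–S: 0.0000995° × 111190 m/° = 11.0634 m.
E–W at 43.937°: 0.0000129° × 111190 × cos 43.937° = 0.0000129 × 111190 × 0.7201 ≈ 1.03288 m.
Hypotenuse of the two orthogonal shifts: √(11.0634² + 1.03288²) = 11.1115 m.

11 m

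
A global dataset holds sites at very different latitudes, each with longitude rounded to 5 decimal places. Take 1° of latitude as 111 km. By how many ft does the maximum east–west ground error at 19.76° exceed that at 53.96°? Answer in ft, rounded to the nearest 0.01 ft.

0.64 ft

Rounding to 5 decimal places leaves the longitude within ±5e-06° of the true value.
Error at 19.76° = 5e-06° × 111000 × cos 19.76° ≈ 0.555 × 0.9411 = 0.52232 m.
Error at 53.96° = 5e-06° × 111000 × cos 53.96° ≈ 0.555 × 0.5883 = 0.32653 m.
So the lower-latitude error exceeds the higher by 0.52232 − 0.32653 = 0.19579 m.
In feet: 0.195786 m ÷ 0.3048 ≈ 0.64234 ft.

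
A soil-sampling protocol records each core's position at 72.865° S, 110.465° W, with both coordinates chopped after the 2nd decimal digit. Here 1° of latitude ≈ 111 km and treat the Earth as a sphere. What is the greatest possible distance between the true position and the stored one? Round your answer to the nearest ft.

Truncating at 2 decimal places can drop up to a full unit in the last place, so each coordinate may be off by as much as 0.01°.
N–S: 0.01° × 111000 m/° = 1110 m.
E–W at 72.865°: 0.01° × 111000 × cos 72.865° = 0.01 × 111000 × 0.2946 ≈ 327.033 m.
The two errors are perpendicular, so the maximum displacement is √(1110² + 327.033²) ≈ 1157.17 m.
Converting: 1157.17 m × 3.2808 ft/m ≈ 3796.5 ft.

3797 ft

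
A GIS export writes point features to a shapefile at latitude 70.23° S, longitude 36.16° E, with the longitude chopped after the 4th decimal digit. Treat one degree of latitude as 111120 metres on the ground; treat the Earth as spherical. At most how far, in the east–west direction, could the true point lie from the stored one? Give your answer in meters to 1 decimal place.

Truncating at 4 decimal places can drop up to a full unit in the last place, so the longitude may be off by as much as 0.0001°.
One degree of longitude at 70.23° is 111120 × cos 70.23° ≈ 111120 × 0.3382 = 37585.8 m.
So at most 0.0001° × 37585.8 ≈ 3.75858 m east–west.

3.8 meters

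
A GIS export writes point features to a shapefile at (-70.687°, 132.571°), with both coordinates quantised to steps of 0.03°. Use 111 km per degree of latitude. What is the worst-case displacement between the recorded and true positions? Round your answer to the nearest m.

1754 m

With a 0.03° grid the true value lies within half a step, ±0.03°/2 = ±0.015°, of the stored one.
N–S: 0.015° × 111000 m/° = 1665 m.
East–west component at 70.687°: 0.015° × 111000 × cos 70.687° ≈ 0.015 × 36710.9 ≈ 550.663 m.
Worst case both components are at the extreme and orthogonal: √(1665² + 550.663²) ≈ 1753.7 m.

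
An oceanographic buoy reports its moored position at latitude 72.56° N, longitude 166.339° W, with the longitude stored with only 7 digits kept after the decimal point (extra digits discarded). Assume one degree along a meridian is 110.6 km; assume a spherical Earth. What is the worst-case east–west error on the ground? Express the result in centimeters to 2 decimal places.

0.33 centimeters

Truncating at 7 decimal places can drop up to a full unit in the last place, so the longitude may be off by as much as 1e-07°.
At latitude 72.56° a degree of longitude spans 110600 m × cos 72.56° = 110600 × 0.2997 ≈ 33147.6 m.
So at most 1e-07° × 33147.6 ≈ 0.00331476 m east–west.
That is 0.00331476 m = 0.33148 cm.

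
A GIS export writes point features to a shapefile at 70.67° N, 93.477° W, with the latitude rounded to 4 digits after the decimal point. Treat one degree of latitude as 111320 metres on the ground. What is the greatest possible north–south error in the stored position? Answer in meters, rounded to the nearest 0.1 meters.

5.6 meters

Rounding to 4 decimal places leaves the latitude within ±5e-05° of the true value.
Along the meridian that is 5e-05° × 111320 m/° = 5.566 m.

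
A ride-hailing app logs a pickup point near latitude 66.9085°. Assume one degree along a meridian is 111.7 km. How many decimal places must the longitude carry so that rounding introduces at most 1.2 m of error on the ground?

At 66.9085° one degree of longitude covers 111700 × cos 66.9085° ≈ 111700 × 0.3922 ≈ 43808.8 m.
Rounding to N decimal places gives at most 0.5 × 10⁻ᴺ degrees of error, i.e. 0.5 × 10⁻ᴺ × 43808.8 m.
Need 0.5 × 43808.8 × 10⁻ᴺ ≤ 1.2 → 10⁻ᴺ ≤ 5.478e-05, so N ≥ 4.26.
At 4 places the error can reach 2.19 m, but 5 places keeps it to 0.219 m.

5 decimal places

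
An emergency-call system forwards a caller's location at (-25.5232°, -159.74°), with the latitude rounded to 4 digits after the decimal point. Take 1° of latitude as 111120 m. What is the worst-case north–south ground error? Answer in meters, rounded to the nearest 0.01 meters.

Rounding to 4 decimal places leaves the latitude within ±5e-05° of the true value.
Along the meridian that is 5e-05° × 111120 m/° = 5.556 m.

5.56 meters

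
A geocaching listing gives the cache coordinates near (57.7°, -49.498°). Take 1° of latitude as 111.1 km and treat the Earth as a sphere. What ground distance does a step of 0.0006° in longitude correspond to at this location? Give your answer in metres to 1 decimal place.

At 57.7° a degree of longitude is 111100 × cos 57.7° ≈ 59366.5 m, so 0.0006° corresponds to 35.6199 m.

35.6 metres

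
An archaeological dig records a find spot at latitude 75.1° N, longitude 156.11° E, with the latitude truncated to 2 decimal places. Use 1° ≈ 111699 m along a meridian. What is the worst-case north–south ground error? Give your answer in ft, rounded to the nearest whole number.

Truncating at 2 decimal places can drop up to a full unit in the last place, so the latitude may be off by as much as 0.01°.
Along the meridian that is 0.01° × 111699 m/° = 1116.99 m.
In feet: 1116.99 m ÷ 0.3048 ≈ 3664.7 ft.

3665 ft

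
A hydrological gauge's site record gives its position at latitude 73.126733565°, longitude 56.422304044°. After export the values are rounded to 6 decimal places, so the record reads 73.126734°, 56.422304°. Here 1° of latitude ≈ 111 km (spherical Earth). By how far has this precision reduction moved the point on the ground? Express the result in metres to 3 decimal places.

0.048 metres

The latitude changed by -0.000000435° and the longitude by +0.000000044°.
N–S: -0.000000435° × 111000 m/° = -0.048285 m.
East–west at this latitude: 0.000000044° × 111000 × cos 73.1267° ≈ 0.000000044 × 32218.4 = 0.00141761 m.
Combined displacement = (0.048285² + 0.00141761²)^½ ≈ 0.0483058 m.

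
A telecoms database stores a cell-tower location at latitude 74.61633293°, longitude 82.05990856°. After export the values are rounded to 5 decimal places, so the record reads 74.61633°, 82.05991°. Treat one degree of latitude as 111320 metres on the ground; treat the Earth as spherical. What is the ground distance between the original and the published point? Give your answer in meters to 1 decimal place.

0.3 meters

The latitude changed by +0.00000293° and the longitude by -0.00000144°.
North–south shift: 0.00000293 × 111320 = 0.326168 m.
East–west at this latitude: -0.00000144° × 111320 × cos 74.6163° ≈ -0.00000144 × 29531.1 = -0.0425248 m.
Distance: √(0.326168² + 0.0425248²) ≈ 0.328928 m.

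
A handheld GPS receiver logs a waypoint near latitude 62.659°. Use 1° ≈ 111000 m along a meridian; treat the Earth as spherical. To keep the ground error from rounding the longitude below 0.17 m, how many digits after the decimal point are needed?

6

At 62.659° one degree of longitude covers 111000 × cos 62.659° ≈ 111000 × 0.4593 ≈ 50980.7 m.
Rounding to N decimal places gives at most 0.5 × 10⁻ᴺ degrees of error, i.e. 0.5 × 10⁻ᴺ × 50980.7 m.
Need 0.5 × 50980.7 × 10⁻ᴺ ≤ 0.17 → 10⁻ᴺ ≤ 6.669e-06, so N ≥ 5.18.
N = 5 would give 0.255 m (too coarse); N = 6 gives 0.0255 m ≤ 0.17 m.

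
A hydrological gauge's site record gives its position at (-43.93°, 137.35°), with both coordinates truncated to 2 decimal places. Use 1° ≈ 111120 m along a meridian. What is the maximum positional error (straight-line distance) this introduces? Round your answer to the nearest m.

Truncating at 2 decimal places can drop up to a full unit in the last place, so each coordinate may be off by as much as 0.01°.
N–S: 0.01° × 111120 m/° = 1111.2 m.
E–W at 43.93°: 0.01° × 111120 × cos 43.93° = 0.01 × 111120 × 0.7202 ≈ 800.273 m.
Worst case both components are at the extreme and orthogonal: √(1111.2² + 800.273²) ≈ 1369.38 m.

1369 m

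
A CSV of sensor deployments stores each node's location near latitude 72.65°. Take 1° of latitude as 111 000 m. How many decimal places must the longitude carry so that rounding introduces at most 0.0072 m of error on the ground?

At 72.65° one degree of longitude covers 111000 × cos 72.65° ≈ 111000 × 0.2982 ≈ 33101.1 m.
N decimal places → at most half a unit in the last place, 0.5 × 10⁻ᴺ° = 33101.1/2 × 10⁻ᴺ m.
Setting 16550.5 × 10⁻ᴺ ≤ 0.0072 gives 10ᴺ ≥ 2.299e+06, i.e. N ≥ 6.36.
So 7 decimal places suffice (0.00166 m); 6 would allow up to 0.0166 m.

7 decimal places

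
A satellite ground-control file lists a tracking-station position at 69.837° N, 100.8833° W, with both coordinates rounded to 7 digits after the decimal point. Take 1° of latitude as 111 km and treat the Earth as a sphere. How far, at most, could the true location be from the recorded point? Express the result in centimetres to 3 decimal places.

Rounding to 7 decimal places leaves each coordinate within ±5e-08° of the true value.
Latitude error → 5e-08 × 111000 = 0.00555 m along the meridian.
Longitude error → 5e-08 × 111000 × cos 69.837° = 5e-08 × 111000 × 0.3447 ≈ 0.00191304 m.
Worst case both components are at the extreme and orthogonal: √(0.00555² + 0.00191304²) ≈ 0.00587045 m.
That is 0.00587045 m = 0.58705 cm.

0.587 centimetres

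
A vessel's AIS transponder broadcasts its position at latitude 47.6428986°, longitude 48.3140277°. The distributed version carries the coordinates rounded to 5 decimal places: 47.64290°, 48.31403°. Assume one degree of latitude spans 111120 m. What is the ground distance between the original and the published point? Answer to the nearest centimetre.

23 centimetres

Δlat = 47.6428986 − 47.64290 = -0.0000014°; Δlon = 48.3140277 − 48.31403 = -0.0000023°.
N–S: -0.0000014° × 111120 m/° = -0.155568 m.
East–west at this latitude: -0.0000023° × 111120 × cos 47.6429° ≈ -0.0000023 × 74867 = -0.172194 m.
Combined displacement = (0.155568² + 0.172194²)^½ ≈ 0.232061 m.
That is 0.232061 m = 23.206 cm.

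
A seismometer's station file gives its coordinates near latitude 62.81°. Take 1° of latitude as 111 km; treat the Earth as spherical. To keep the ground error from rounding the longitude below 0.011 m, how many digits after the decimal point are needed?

7

At 62.81° one degree of longitude covers 111000 × cos 62.81° ≈ 111000 × 0.4569 ≈ 50720.6 m.
Rounding to N decimal places gives at most 0.5 × 10⁻ᴺ degrees of error, i.e. 0.5 × 10⁻ᴺ × 50720.6 m.
Need 0.5 × 50720.6 × 10⁻ᴺ ≤ 0.011 → 10⁻ᴺ ≤ 4.337e-07, so N ≥ 6.36.
So 7 decimal places suffice (0.00254 m); 6 would allow up to 0.0254 m.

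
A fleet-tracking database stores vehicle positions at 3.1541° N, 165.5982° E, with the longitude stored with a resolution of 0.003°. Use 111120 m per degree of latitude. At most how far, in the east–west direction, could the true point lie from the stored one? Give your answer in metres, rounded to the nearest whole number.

166 metres

With a 0.003° grid the true value lies within half a step, ±0.003°/2 = ±0.0015°, of the stored one.
Parallels shrink by cos φ, so at 3.1541° a degree of longitude is 111120 × 0.9985 ≈ 110952 m.
Maximum E–W displacement: 0.0015 × 110952 = 166.428 m.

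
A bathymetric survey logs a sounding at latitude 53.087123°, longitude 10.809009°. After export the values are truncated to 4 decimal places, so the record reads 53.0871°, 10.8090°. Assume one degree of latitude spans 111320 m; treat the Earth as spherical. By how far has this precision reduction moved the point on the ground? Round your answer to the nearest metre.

Δlat = 53.087123 − 53.0871 = +0.000023°; Δlon = 10.809009 − 10.8090 = +0.000009°.
N–S: 0.000023° × 111320 m/° = 2.56036 m.
E–W at 53.0871°: 0.000009° × 111320 × cos 53.0871° = 0.000009 × 111320 × 0.6006 ≈ 0.601729 m.
Distance: √(2.56036² + 0.601729²) ≈ 2.63012 m.

3 metres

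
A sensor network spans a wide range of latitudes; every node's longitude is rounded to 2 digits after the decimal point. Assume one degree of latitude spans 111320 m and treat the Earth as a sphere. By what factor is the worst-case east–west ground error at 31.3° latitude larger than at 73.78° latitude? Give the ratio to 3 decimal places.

Rounding to 2 decimal places leaves the longitude within ±0.005° of the true value.
At 31.3°: 0.005° × 111320 × cos 31.3° = 0.005 × 111320 × 0.8545 ≈ 475.59 m.
At 73.78°: 0.005° × 111320 × cos 73.78° = 0.005 × 111320 × 0.2793 ≈ 155.47 m.
Ratio: 475.59 / 155.47 = cos 31.3° / cos 73.78° ≈ 3.0590.

3.059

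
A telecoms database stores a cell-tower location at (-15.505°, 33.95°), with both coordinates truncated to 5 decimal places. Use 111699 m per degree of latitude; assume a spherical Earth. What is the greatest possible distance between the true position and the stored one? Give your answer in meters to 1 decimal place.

Truncating at 5 decimal places can drop up to a full unit in the last place, so each coordinate may be off by as much as 1e-05°.
North–south component: 1e-05° × 111699 = 1.11699 m.
East–west component at 15.505°: 1e-05° × 111699 × cos 15.505° ≈ 1e-05 × 107634 ≈ 1.07634 m.
Combining orthogonally: (1.11699² + 1.07634²)^½ ≈ 1.55118 m.

1.6 meters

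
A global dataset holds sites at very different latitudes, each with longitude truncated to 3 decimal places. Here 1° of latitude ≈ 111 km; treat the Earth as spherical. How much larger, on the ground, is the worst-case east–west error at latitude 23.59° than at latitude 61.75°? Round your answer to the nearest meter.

Truncating at 3 decimal places can drop up to a full unit in the last place, so the longitude may be off by as much as 0.001°.
At 23.59°: 0.001° × 111000 × cos 23.59° = 0.001 × 111000 × 0.9164 ≈ 101.72 m.
Error at 61.75° = 0.001° × 111000 × cos 61.75° ≈ 111 × 0.4733 = 52.538 m.
So the lower-latitude error exceeds the higher by 101.72 − 52.538 = 49.186 m.

49 meters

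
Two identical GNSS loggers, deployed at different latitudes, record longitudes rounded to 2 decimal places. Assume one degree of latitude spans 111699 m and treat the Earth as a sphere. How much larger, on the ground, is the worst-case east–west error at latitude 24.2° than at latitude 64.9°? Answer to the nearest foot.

Rounding to 2 decimal places leaves the longitude within ±0.005° of the true value.
Error at 24.2° = 0.005° × 111699 × cos 24.2° ≈ 558.5 × 0.9121 = 509.41 m.
At 64.9°: 0.005° × 111699 × cos 64.9° = 0.005 × 111699 × 0.4242 ≈ 236.91 m.
So the lower-latitude error exceeds the higher by 509.41 − 236.91 = 272.5 m.
In feet: 272.501 m ÷ 0.3048 ≈ 894.03 ft.

894 feet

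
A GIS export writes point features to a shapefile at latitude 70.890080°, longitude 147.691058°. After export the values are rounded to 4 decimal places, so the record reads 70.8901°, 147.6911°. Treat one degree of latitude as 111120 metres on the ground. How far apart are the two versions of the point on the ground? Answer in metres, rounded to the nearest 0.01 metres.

Δlat = 70.890080 − 70.8901 = -0.000020°; Δlon = 147.691058 − 147.6911 = -0.000042°.
North–south shift: -0.000020 × 111120 = -2.2224 m.
East–west at this latitude: -0.000042° × 111120 × cos 70.8901° ≈ -0.000042 × 36378.6 = -1.5279 m.
Hypotenuse of the two orthogonal shifts: √(2.2224² + 1.5279²) = 2.69695 m.

2.70 metres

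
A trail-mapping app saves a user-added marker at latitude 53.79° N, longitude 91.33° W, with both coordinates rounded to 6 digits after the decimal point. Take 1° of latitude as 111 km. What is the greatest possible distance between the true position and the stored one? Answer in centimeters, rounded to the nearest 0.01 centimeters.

Rounding to 6 decimal places leaves each coordinate within ±5e-07° of the true value.
N–S: 5e-07° × 111000 m/° = 0.0555 m.
East–west component at 53.79°: 5e-07° × 111000 × cos 53.79° ≈ 5e-07 × 65572.9 ≈ 0.0327864 m.
Combining orthogonally: (0.0555² + 0.0327864²)^½ ≈ 0.0644608 m.
That is 0.0644608 m = 6.4461 cm.

6.45 centimeters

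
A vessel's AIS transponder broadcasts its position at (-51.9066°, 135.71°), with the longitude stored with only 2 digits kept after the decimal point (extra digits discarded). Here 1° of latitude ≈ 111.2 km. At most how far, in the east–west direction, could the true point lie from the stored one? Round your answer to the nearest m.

686 m

Truncating at 2 decimal places can drop up to a full unit in the last place, so the longitude may be off by as much as 0.01°.
One degree of longitude at 51.9066° is 111200 × cos 51.9066° ≈ 111200 × 0.6169 = 68604.3 m.
East–west error: 0.01° × 68604.3 m/° ≈ 686.043 m.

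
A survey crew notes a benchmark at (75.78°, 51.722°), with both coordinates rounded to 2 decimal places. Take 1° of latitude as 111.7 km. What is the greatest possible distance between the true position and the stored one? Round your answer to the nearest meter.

575 meters

Rounding to 2 decimal places leaves each coordinate within ±0.005° of the true value.
N–S: 0.005° × 111700 m/° = 558.5 m.
East–west component at 75.78°: 0.005° × 111700 × cos 75.78° ≈ 0.005 × 27438.6 ≈ 137.193 m.
The two errors are perpendicular, so the maximum displacement is √(558.5² + 137.193²) ≈ 575.104 m.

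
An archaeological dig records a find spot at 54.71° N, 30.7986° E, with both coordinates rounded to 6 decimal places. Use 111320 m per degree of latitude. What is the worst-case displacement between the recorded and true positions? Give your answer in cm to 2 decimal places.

Rounding to 6 decimal places leaves each coordinate within ±5e-07° of the true value.
N–S: 5e-07° × 111320 m/° = 0.05566 m.
East–west component at 54.71°: 5e-07° × 111320 × cos 54.71° ≈ 5e-07 × 64311.3 ≈ 0.0321556 m.
Worst case both components are at the extreme and orthogonal: √(0.05566² + 0.0321556²) ≈ 0.0642808 m.
That is 0.0642808 m = 6.4281 cm.

6.43 cm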